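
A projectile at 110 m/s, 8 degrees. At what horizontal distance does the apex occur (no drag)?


R = v0^2*sin(2*theta)/g = 110^2*sin(2*8°)/9.81 = 339.981 m
apex_dist = R/2 = 339.981/2 = 170 m

170 m


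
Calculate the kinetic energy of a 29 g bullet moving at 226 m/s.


E = 0.5*m*v^2 = 0.5*0.029*226^2 = 740.6 J

740.6 J


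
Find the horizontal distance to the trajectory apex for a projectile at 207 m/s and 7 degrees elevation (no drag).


R = v0^2*sin(2*theta)/g = 207^2*sin(2*7°)/9.81 = 1056.69 m
apex_dist = R/2 = 1056.69/2 = 528.3 m

528.3 m


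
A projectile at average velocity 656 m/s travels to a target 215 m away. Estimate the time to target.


t = d/v = 215/656 = 0.3277 s

0.3277 s


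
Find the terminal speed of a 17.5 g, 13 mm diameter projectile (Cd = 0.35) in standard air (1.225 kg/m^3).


A = pi*(d/2)^2 = pi*(13/2000)^2 = 1.32732e-04 m^2
vt = sqrt(2mg/(Cd*rho*A)) = sqrt(2*0.0175*9.81/(0.35 * 1.225 * 1.32732e-04)) = 77.67 m/s

77.67 m/s


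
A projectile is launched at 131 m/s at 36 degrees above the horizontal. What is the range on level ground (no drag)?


R = v0^2 * sin(2*theta) / g = 131^2 * sin(2*36°) / 9.81 = 1664 m

1664 m


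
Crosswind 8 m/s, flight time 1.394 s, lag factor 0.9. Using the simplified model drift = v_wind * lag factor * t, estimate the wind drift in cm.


drift = v_wind * lag * t = 8 * 0.9 * 1.394 = 10.0368 m ≈ 1004 cm

1004 cm


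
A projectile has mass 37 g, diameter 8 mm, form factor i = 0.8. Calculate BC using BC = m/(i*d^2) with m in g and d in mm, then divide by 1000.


BC = m/(i*d^2*1000) = 37/(0.8 * 8^2 * 1000) = 0.0007227

0.0007227


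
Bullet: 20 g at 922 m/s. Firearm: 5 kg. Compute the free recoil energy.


v_r = m_p*v_p/m_gun = 0.02*922/5 = 3.688 m/s, E_r = 0.5*m_gun*v_r^2 = 0.5*5*3.688^2 = 34 J

34 J


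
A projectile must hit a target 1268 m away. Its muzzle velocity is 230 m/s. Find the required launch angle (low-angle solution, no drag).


sin(2*theta) = R*g/v0^2 = 1268*9.81/230^2 = 0.235143, theta = arcsin(0.235143)/2 = 6.8°

6.8 degrees


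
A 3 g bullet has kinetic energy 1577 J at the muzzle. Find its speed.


v = sqrt(2*E/m) = sqrt(2*1577/0.003) = 1025 m/s

1025 m/s


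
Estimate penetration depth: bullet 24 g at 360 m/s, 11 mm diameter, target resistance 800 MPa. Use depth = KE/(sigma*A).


A = pi*(d/2)^2 = pi*(11/2)^2 = 95.0332 mm^2
E = 0.5*m*v^2 = 0.5*0.024*360^2 = 1555.2 J
depth = E/(sigma*A) = 1555.2 J / (800 MPa * 95.0332 mm^2) = 1555.2/(800 * 95.0332) m = 0.020456 m ≈ 20.46 mm

20.46 mm


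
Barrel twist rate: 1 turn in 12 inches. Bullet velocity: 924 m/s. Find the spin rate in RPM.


twist_m = 12*0.0254 = 0.3048 m
spin = v/twist = 924/0.3048 = 3031.496 rev/s
RPM = spin*60 = 3031.496*60 ≈ 181890 RPM

181890 RPM


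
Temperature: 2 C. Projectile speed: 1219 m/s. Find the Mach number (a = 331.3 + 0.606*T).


a = 331.3 + 0.606*(2) = 332.512 m/s
M = v/a = 1219/332.512 = 3.666

3.666


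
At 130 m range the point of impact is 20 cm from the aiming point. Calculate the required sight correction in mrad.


1 mrad subtends 1 cm per 10 m of range, so adj = error_cm / (dist_m / 10) = 20 / (130/10) = 1.538 mrad

1.538 mrad


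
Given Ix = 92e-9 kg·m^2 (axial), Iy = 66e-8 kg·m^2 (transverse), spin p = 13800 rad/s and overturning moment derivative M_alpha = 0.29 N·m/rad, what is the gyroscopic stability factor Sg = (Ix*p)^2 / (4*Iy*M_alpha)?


Sg = Ix^2 * p^2 / (4 * Iy * M_alpha) = (92e-9)^2 * 13800^2 / (4 * 66e-8 * 0.29) = 2.105

2.105


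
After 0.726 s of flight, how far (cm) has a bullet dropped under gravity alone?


drop = 0.5*g*t^2 = 0.5*9.81*0.726^2 = 2.58531 m ≈ 258.5 cm

258.5 cm


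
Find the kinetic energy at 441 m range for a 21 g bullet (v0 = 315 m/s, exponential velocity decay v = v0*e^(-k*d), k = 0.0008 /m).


v = v0*exp(-k*d) = 315*exp(-0.0008*441) = 221.356 m/s
E = 0.5*m*v^2 = 0.5*0.021*221.356^2 = 514.5 J

514.5 J


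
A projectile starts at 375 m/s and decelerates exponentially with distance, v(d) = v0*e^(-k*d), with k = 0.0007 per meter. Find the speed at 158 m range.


v = v0*exp(-k*d) = 375*exp(-0.0007*158) = 335.7 m/s

335.7 m/s


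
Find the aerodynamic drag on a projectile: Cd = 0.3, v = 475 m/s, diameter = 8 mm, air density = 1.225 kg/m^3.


A = pi*(d/2)^2 = pi*(8/2000)^2 = 5.02655e-05 m^2
Fd = 0.5*Cd*rho*A*v^2 = 0.5*0.3*1.225*5.02655e-05*475^2 = 2.084 N

2.084 N


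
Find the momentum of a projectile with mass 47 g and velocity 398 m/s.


p = m*v = 0.047*398 = 18.71 kg·m/s

18.71 kg·m/s


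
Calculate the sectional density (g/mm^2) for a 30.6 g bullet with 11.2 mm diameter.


SD = m/d^2 = 30.6/11.2^2 = 0.2439 g/mm^2

0.2439 g/mm^2


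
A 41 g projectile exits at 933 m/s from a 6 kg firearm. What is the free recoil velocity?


v_recoil = m_p * v_p / m_gun = 0.041 * 933 / 6 = 6.375 m/s

6.375 m/s


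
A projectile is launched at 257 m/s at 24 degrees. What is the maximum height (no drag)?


H = (v0*sin(theta))^2 / (2g) = (257*sin(24°))^2 / (2*9.81) = 556.9 m

556.9 m


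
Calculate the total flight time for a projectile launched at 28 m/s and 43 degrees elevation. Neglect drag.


T = 2*v0*sin(theta)/g = 2*28*sin(43°)/9.81 = 3.893 s

3.893 s


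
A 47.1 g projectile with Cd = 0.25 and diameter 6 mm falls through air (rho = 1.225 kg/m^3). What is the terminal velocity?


A = pi*(d/2)^2 = pi*(6/2000)^2 = 2.82743e-05 m^2
vt = sqrt(2mg/(Cd*rho*A)) = sqrt(2*0.0471*9.81/(0.25 * 1.225 * 2.82743e-05)) = 326.7 m/s

326.7 m/s


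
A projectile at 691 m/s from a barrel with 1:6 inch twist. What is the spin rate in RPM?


twist_m = 6*0.0254 = 0.1524 m
spin = v/twist = 691/0.1524 = 4534.121 rev/s
RPM = spin*60 = 4534.121*60 ≈ 272047 RPM

272047 RPM


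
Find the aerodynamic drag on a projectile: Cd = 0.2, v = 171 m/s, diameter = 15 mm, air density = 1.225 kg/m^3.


A = pi*(d/2)^2 = pi*(15/2000)^2 = 1.76715e-04 m^2
Fd = 0.5*Cd*rho*A*v^2 = 0.5*0.2*1.225*1.76715e-04*171^2 = 0.633 N

0.633 N


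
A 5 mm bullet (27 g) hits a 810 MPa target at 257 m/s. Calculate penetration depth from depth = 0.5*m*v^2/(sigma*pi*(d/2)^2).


A = pi*(d/2)^2 = pi*(5/2)^2 = 19.635 mm^2
E = 0.5*m*v^2 = 0.5*0.027*257^2 = 891.662 J
depth = E/(sigma*A) = 891.662 J / (810 MPa * 19.635 mm^2) = 891.662/(810 * 19.635) m = 0.0560641 m ≈ 56.06 mm

56.06 mm


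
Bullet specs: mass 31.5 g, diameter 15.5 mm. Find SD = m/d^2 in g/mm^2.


SD = m/d^2 = 31.5/15.5^2 = 0.1311 g/mm^2

0.1311 g/mm^2


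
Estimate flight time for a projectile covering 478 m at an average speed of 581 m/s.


t = d/v = 478/581 = 0.8227 s

0.8227 s


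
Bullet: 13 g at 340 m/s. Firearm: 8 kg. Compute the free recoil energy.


v_r = m_p*v_p/m_gun = 0.013*340/8 = 0.5525 m/s, E_r = 0.5*m_gun*v_r^2 = 0.5*8*0.5525^2 = 1.221 J

1.221 J


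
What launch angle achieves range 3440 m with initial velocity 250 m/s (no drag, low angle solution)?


sin(2*theta) = R*g/v0^2 = 3440*9.81/250^2 = 0.539942, theta = arcsin(0.539942)/2 = 16.34°

16.34 degrees


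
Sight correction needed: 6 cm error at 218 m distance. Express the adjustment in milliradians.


1 mrad subtends 1 cm per 10 m of range, so adj = error_cm / (dist_m / 10) = 6 / (218/10) = 0.2752 mrad

0.2752 mrad


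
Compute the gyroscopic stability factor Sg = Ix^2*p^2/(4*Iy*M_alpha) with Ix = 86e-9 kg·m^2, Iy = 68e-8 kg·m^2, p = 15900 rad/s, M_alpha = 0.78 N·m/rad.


Sg = Ix^2 * p^2 / (4 * Iy * M_alpha) = (86e-9)^2 * 15900^2 / (4 * 68e-8 * 0.78) = 0.8813

0.8813


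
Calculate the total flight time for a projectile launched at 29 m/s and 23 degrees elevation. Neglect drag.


T = 2*v0*sin(theta)/g = 2*29*sin(23°)/9.81 = 2.31 s

2.31 s


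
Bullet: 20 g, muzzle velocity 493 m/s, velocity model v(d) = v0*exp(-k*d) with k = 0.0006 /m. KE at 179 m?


v = v0*exp(-k*d) = 493*exp(-0.0006*179) = 442.796 m/s
E = 0.5*m*v^2 = 0.5*0.02*442.796^2 = 1961 J

1961 J


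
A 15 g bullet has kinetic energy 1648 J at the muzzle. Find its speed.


v = sqrt(2*E/m) = sqrt(2*1648/0.015) = 468.8 m/s

468.8 m/s


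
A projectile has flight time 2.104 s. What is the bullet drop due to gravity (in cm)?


drop = 0.5*g*t^2 = 0.5*9.81*2.104^2 = 21.7135 m ≈ 2171 cm

2171 cm


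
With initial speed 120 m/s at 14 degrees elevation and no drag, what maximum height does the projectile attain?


H = (v0*sin(theta))^2 / (2g) = (120*sin(14°))^2 / (2*9.81) = 42.96 m

42.96 m


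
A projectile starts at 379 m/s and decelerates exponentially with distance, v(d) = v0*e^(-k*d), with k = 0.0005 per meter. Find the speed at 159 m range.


v = v0*exp(-k*d) = 379*exp(-0.0005*159) = 350 m/s

350 m/s


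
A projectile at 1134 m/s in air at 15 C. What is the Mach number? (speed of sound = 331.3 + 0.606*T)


a = 331.3 + 0.606*(15) = 340.39 m/s
M = v/a = 1134/340.39 = 3.331

3.331


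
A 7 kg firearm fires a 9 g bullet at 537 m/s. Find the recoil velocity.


v_recoil = m_p * v_p / m_gun = 0.009 * 537 / 7 = 0.6904 m/s

0.6904 m/s


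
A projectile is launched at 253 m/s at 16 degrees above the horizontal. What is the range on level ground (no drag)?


R = v0^2 * sin(2*theta) / g = 253^2 * sin(2*16°) / 9.81 = 3458 m

3458 m


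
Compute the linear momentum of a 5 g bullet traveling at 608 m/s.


p = m*v = 0.005*608 = 3.04 kg·m/s

3.04 kg·m/s


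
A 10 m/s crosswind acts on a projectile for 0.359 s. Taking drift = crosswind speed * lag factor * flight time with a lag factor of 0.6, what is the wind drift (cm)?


drift = v_wind * lag * t = 10 * 0.6 * 0.359 = 2.154 m ≈ 215.4 cm

215.4 cm


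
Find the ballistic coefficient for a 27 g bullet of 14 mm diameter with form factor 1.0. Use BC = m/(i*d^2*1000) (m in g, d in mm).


BC = m/(i*d^2*1000) = 27/(1.0 * 14^2 * 1000) = 0.0001378

0.0001378


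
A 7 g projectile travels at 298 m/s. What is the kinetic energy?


E = 0.5*m*v^2 = 0.5*0.007*298^2 = 310.8 J

310.8 J


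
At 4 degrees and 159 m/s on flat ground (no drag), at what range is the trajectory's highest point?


R = v0^2*sin(2*theta)/g = 159^2*sin(2*4°)/9.81 = 358.658 m
apex_dist = R/2 = 358.658/2 = 179.3 m

179.3 m


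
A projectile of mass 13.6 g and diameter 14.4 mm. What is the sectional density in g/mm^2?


SD = m/d^2 = 13.6/14.4^2 = 0.06559 g/mm^2

0.06559 g/mm^2


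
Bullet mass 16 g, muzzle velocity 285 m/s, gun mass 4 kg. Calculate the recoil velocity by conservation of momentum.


v_recoil = m_p * v_p / m_gun = 0.016 * 285 / 4 = 1.14 m/s

1.14 m/s


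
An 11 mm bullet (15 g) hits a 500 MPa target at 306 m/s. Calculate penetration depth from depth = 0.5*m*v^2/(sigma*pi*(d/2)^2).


A = pi*(d/2)^2 = pi*(11/2)^2 = 95.0332 mm^2
E = 0.5*m*v^2 = 0.5*0.015*306^2 = 702.27 J
depth = E/(sigma*A) = 702.27 J / (500 MPa * 95.0332 mm^2) = 702.27/(500 * 95.0332) m = 0.0147795 m ≈ 14.78 mm

14.78 mm


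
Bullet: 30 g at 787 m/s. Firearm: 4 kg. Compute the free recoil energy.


v_r = m_p*v_p/m_gun = 0.03*787/4 = 5.9025 m/s, E_r = 0.5*m_gun*v_r^2 = 0.5*4*5.9025^2 = 69.68 J

69.68 J


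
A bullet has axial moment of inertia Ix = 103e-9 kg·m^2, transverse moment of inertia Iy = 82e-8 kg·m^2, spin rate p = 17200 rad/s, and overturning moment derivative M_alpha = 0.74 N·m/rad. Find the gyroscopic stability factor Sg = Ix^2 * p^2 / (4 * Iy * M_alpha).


Sg = Ix^2 * p^2 / (4 * Iy * M_alpha) = (103e-9)^2 * 17200^2 / (4 * 82e-8 * 0.74) = 1.293

1.293


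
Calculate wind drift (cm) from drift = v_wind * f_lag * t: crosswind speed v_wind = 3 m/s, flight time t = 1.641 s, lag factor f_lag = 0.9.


drift = v_wind * lag * t = 3 * 0.9 * 1.641 = 4.4307 m ≈ 443.1 cm

443.1 cm


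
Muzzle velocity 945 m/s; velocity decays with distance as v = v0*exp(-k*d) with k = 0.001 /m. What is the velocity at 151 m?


v = v0*exp(-k*d) = 945*exp(-0.001*151) = 812.6 m/s

812.6 m/s


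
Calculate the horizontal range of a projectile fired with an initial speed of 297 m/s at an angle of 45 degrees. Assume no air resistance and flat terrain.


R = v0^2 * sin(2*theta) / g = 297^2 * sin(2*45°) / 9.81 = 8992 m

8992 m


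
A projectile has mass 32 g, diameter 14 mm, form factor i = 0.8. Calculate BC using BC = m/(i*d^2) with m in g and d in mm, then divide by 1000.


BC = m/(i*d^2*1000) = 32/(0.8 * 14^2 * 1000) = 0.0002041

0.0002041


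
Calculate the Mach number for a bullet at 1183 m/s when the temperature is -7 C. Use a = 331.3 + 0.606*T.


a = 331.3 + 0.606*(-7) = 327.058 m/s
M = v/a = 1183/327.058 = 3.617

3.617


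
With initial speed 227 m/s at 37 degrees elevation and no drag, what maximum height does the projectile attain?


H = (v0*sin(theta))^2 / (2g) = (227*sin(37°))^2 / (2*9.81) = 951.2 m

951.2 m


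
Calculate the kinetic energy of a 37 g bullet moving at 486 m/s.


E = 0.5*m*v^2 = 0.5*0.037*486^2 = 4370 J

4370 J


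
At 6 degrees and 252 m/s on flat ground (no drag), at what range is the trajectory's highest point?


R = v0^2*sin(2*theta)/g = 252^2*sin(2*6°)/9.81 = 1345.89 m
apex_dist = R/2 = 1345.89/2 = 672.9 m

672.9 m


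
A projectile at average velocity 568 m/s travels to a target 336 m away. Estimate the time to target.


t = d/v = 336/568 = 0.5915 s

0.5915 s


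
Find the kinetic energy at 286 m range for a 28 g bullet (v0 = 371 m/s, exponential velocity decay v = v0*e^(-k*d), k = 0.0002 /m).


v = v0*exp(-k*d) = 371*exp(-0.0002*286) = 350.374 m/s
E = 0.5*m*v^2 = 0.5*0.028*350.374^2 = 1719 J

1719 J


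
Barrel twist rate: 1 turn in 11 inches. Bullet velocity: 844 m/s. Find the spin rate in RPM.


twist_m = 11*0.0254 = 0.2794 m
spin = v/twist = 844/0.2794 = 3020.759 rev/s
RPM = spin*60 = 3020.759*60 ≈ 181246 RPM

181246 RPM


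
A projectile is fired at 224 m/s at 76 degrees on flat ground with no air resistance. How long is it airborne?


T = 2*v0*sin(theta)/g = 2*224*sin(76°)/9.81 = 44.31 s

44.31 s


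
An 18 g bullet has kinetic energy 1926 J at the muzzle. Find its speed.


v = sqrt(2*E/m) = sqrt(2*1926/0.018) = 462.6 m/s

462.6 m/s


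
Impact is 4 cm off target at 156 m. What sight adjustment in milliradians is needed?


1 mrad subtends 1 cm per 10 m of range, so adj = error_cm / (dist_m / 10) = 4 / (156/10) = 0.2564 mrad

0.2564 mrad


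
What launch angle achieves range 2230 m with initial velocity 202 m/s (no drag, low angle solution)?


sin(2*theta) = R*g/v0^2 = 2230*9.81/202^2 = 0.536131, theta = arcsin(0.536131)/2 = 16.21°

16.21 degrees


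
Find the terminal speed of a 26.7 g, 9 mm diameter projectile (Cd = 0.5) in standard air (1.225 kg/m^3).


A = pi*(d/2)^2 = pi*(9/2000)^2 = 6.36173e-05 m^2
vt = sqrt(2mg/(Cd*rho*A)) = sqrt(2*0.0267*9.81/(0.5 * 1.225 * 6.36173e-05)) = 115.9 m/s

115.9 m/s


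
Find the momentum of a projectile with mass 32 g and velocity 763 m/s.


p = m*v = 0.032*763 = 24.42 kg·m/s

24.42 kg·m/s


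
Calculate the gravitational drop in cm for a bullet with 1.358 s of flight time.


drop = 0.5*g*t^2 = 0.5*9.81*1.358^2 = 9.04562 m ≈ 904.6 cm

904.6 cm


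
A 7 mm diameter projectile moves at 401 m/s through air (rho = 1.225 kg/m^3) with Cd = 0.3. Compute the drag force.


A = pi*(d/2)^2 = pi*(7/2000)^2 = 3.84845e-05 m^2
Fd = 0.5*Cd*rho*A*v^2 = 0.5*0.3*1.225*3.84845e-05*401^2 = 1.137 N

1.137 N


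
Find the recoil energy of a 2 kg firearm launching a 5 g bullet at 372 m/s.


v_r = m_p*v_p/m_gun = 0.005*372/2 = 0.93 m/s, E_r = 0.5*m_gun*v_r^2 = 0.5*2*0.93^2 = 0.8649 J

0.8649 J


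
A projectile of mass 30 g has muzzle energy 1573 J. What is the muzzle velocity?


v = sqrt(2*E/m) = sqrt(2*1573/0.03) = 323.8 m/s

323.8 m/s


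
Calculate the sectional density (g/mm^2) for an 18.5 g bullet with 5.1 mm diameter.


SD = m/d^2 = 18.5/5.1^2 = 0.7113 g/mm^2

0.7113 g/mm^2


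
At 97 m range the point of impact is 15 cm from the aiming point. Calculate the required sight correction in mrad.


1 mrad subtends 1 cm per 10 m of range, so adj = error_cm / (dist_m / 10) = 15 / (97/10) = 1.546 mrad

1.546 mrad


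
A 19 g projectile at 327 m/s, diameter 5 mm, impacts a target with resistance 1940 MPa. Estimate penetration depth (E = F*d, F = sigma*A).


A = pi*(d/2)^2 = pi*(5/2)^2 = 19.635 mm^2
E = 0.5*m*v^2 = 0.5*0.019*327^2 = 1015.83 J
depth = E/(sigma*A) = 1015.83 J / (1940 MPa * 19.635 mm^2) = 1015.83/(1940 * 19.635) m = 0.0266678 m ≈ 26.67 mm

26.67 mm


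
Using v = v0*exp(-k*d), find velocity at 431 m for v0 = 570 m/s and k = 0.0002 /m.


v = v0*exp(-k*d) = 570*exp(-0.0002*431) = 522.9 m/s

522.9 m/s


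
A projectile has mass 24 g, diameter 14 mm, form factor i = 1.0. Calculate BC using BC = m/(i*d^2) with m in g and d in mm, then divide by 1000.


BC = m/(i*d^2*1000) = 24/(1.0 * 14^2 * 1000) = 0.0001224

0.0001224


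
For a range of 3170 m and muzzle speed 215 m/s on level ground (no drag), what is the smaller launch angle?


sin(2*theta) = R*g/v0^2 = 3170*9.81/215^2 = 0.672746, theta = arcsin(0.672746)/2 = 21.14°

21.14 degrees


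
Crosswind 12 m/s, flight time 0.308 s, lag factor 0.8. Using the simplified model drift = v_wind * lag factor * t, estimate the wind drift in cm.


drift = v_wind * lag * t = 12 * 0.8 * 0.308 = 2.9568 m ≈ 295.7 cm

295.7 cm


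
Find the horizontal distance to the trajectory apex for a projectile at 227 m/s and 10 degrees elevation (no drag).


R = v0^2*sin(2*theta)/g = 227^2*sin(2*10°)/9.81 = 1796.53 m
apex_dist = R/2 = 1796.53/2 = 898.3 m

898.3 m


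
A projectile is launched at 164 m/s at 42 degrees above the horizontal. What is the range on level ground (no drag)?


R = v0^2 * sin(2*theta) / g = 164^2 * sin(2*42°) / 9.81 = 2727 m

2727 m


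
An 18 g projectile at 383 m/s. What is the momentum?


p = m*v = 0.018*383 = 6.894 kg·m/s

6.894 kg·m/s


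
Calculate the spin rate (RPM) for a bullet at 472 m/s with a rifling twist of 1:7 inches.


twist_m = 7*0.0254 = 0.1778 m
spin = v/twist = 472/0.1778 = 2654.668 rev/s
RPM = spin*60 = 2654.668*60 ≈ 159280 RPM

159280 RPM


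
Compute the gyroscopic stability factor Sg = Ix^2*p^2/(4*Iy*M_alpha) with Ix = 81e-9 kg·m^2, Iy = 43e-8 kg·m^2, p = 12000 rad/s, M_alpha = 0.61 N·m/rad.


Sg = Ix^2 * p^2 / (4 * Iy * M_alpha) = (81e-9)^2 * 12000^2 / (4 * 43e-8 * 0.61) = 0.9005

0.9005


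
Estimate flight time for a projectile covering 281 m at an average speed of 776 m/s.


t = d/v = 281/776 = 0.3621 s

0.3621 s


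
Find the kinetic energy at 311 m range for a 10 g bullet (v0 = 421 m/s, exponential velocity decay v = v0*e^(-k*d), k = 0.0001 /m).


v = v0*exp(-k*d) = 421*exp(-0.0001*311) = 408.108 m/s
E = 0.5*m*v^2 = 0.5*0.01*408.108^2 = 832.8 J

832.8 J


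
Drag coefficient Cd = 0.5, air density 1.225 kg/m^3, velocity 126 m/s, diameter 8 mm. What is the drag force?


A = pi*(d/2)^2 = pi*(8/2000)^2 = 5.02655e-05 m^2
Fd = 0.5*Cd*rho*A*v^2 = 0.5*0.5*1.225*5.02655e-05*126^2 = 0.2444 N

0.2444 N


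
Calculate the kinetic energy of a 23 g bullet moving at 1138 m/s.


E = 0.5*m*v^2 = 0.5*0.023*1138^2 = 14893 J

14893 J


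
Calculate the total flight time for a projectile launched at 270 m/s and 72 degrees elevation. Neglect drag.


T = 2*v0*sin(theta)/g = 2*270*sin(72°)/9.81 = 52.35 s

52.35 s


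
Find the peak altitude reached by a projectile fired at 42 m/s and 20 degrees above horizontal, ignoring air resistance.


H = (v0*sin(theta))^2 / (2g) = (42*sin(20°))^2 / (2*9.81) = 10.52 m

10.52 m


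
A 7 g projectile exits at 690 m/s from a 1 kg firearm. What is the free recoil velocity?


v_recoil = m_p * v_p / m_gun = 0.007 * 690 / 1 = 4.83 m/s

4.83 m/s


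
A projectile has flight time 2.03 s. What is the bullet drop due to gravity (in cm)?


drop = 0.5*g*t^2 = 0.5*9.81*2.03^2 = 20.213 m ≈ 2021 cm

2021 cm


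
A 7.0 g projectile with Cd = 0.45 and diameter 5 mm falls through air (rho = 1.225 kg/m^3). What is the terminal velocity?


A = pi*(d/2)^2 = pi*(5/2000)^2 = 1.96350e-05 m^2
vt = sqrt(2mg/(Cd*rho*A)) = sqrt(2*0.007*9.81/(0.45 * 1.225 * 1.96350e-05)) = 112.6 m/s

112.6 m/s


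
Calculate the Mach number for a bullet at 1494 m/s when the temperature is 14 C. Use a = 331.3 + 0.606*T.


a = 331.3 + 0.606*(14) = 339.784 m/s
M = v/a = 1494/339.784 = 4.397

4.397


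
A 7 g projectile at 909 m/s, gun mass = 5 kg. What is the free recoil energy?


v_r = m_p*v_p/m_gun = 0.007*909/5 = 1.2726 m/s, E_r = 0.5*m_gun*v_r^2 = 0.5*5*1.2726^2 = 4.049 J

4.049 J


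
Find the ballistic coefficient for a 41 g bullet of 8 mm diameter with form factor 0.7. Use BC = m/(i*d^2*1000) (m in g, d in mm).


BC = m/(i*d^2*1000) = 41/(0.7 * 8^2 * 1000) = 0.0009152

0.0009152


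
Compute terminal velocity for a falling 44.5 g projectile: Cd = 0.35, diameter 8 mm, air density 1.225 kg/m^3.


A = pi*(d/2)^2 = pi*(8/2000)^2 = 5.02655e-05 m^2
vt = sqrt(2mg/(Cd*rho*A)) = sqrt(2*0.0445*9.81/(0.35 * 1.225 * 5.02655e-05)) = 201.3 m/s

201.3 m/s


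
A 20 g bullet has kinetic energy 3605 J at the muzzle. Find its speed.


v = sqrt(2*E/m) = sqrt(2*3605/0.02) = 600.4 m/s

600.4 m/s


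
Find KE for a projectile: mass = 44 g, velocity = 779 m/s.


E = 0.5*m*v^2 = 0.5*0.044*779^2 = 13351 J

13351 J


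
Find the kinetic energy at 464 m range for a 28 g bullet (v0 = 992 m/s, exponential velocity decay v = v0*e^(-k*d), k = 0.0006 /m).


v = v0*exp(-k*d) = 992*exp(-0.0006*464) = 750.938 m/s
E = 0.5*m*v^2 = 0.5*0.028*750.938^2 = 7895 J

7895 J


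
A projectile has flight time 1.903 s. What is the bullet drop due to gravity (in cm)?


drop = 0.5*g*t^2 = 0.5*9.81*1.903^2 = 17.763 m ≈ 1776 cm

1776 cm


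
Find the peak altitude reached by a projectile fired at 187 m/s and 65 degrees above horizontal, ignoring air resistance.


H = (v0*sin(theta))^2 / (2g) = (187*sin(65°))^2 / (2*9.81) = 1464 m

1464 m


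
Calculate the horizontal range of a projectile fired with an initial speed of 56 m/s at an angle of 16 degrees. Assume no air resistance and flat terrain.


R = v0^2 * sin(2*theta) / g = 56^2 * sin(2*16°) / 9.81 = 169.4 m

169.4 m


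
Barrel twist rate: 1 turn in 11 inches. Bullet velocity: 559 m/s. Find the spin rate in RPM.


twist_m = 11*0.0254 = 0.2794 m
spin = v/twist = 559/0.2794 = 2000.716 rev/s
RPM = spin*60 = 2000.716*60 ≈ 120043 RPM

120043 RPM


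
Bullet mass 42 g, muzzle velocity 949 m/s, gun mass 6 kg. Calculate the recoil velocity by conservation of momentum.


v_recoil = m_p * v_p / m_gun = 0.042 * 949 / 6 = 6.643 m/s

6.643 m/s


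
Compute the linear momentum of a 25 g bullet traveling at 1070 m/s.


p = m*v = 0.025*1070 = 26.75 kg·m/s

26.75 kg·m/s


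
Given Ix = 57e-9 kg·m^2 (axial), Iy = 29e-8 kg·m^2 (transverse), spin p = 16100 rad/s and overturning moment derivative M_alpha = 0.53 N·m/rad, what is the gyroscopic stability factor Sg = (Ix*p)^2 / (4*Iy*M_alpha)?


Sg = Ix^2 * p^2 / (4 * Iy * M_alpha) = (57e-9)^2 * 16100^2 / (4 * 29e-8 * 0.53) = 1.37

1.37


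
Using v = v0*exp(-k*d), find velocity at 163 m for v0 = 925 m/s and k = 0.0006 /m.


v = v0*exp(-k*d) = 925*exp(-0.0006*163) = 838.8 m/s

838.8 m/s


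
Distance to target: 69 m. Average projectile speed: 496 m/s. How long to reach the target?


t = d/v = 69/496 = 0.1391 s

0.1391 s


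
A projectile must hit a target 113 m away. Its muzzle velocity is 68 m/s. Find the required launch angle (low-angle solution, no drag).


sin(2*theta) = R*g/v0^2 = 113*9.81/68^2 = 0.239734, theta = arcsin(0.239734)/2 = 6.935°

6.935 degrees


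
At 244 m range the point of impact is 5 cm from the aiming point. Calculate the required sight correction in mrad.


1 mrad subtends 1 cm per 10 m of range, so adj = error_cm / (dist_m / 10) = 5 / (244/10) = 0.2049 mrad

0.2049 mrad


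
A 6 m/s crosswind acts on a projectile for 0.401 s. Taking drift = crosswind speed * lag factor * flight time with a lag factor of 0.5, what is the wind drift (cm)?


drift = v_wind * lag * t = 6 * 0.5 * 0.401 = 1.203 m ≈ 120.3 cm

120.3 cm


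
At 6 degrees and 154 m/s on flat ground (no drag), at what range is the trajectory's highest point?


R = v0^2*sin(2*theta)/g = 154^2*sin(2*6°)/9.81 = 502.633 m
apex_dist = R/2 = 502.633/2 = 251.3 m

251.3 m


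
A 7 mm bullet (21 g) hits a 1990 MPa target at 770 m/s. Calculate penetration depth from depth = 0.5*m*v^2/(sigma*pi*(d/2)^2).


A = pi*(d/2)^2 = pi*(7/2)^2 = 38.4845 mm^2
E = 0.5*m*v^2 = 0.5*0.021*770^2 = 6225.45 J
depth = E/(sigma*A) = 6225.45 J / (1990 MPa * 38.4845 mm^2) = 6225.45/(1990 * 38.4845) m = 0.081289 m ≈ 81.29 mm

81.29 mm


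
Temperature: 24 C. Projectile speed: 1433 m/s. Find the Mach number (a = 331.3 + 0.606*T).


a = 331.3 + 0.606*(24) = 345.844 m/s
M = v/a = 1433/345.844 = 4.143

4.143


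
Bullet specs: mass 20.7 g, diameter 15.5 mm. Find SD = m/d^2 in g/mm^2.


SD = m/d^2 = 20.7/15.5^2 = 0.08616 g/mm^2

0.08616 g/mm^2


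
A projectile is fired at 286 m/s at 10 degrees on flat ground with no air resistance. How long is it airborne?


T = 2*v0*sin(theta)/g = 2*286*sin(10°)/9.81 = 10.13 s

10.13 s


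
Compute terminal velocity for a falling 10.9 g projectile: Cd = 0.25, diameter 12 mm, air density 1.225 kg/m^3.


A = pi*(d/2)^2 = pi*(12/2000)^2 = 1.13097e-04 m^2
vt = sqrt(2mg/(Cd*rho*A)) = sqrt(2*0.0109*9.81/(0.25 * 1.225 * 1.13097e-04)) = 78.58 m/s

78.58 m/s


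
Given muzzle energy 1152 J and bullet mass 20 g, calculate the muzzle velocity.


v = sqrt(2*E/m) = sqrt(2*1152/0.02) = 339.4 m/s

339.4 m/s


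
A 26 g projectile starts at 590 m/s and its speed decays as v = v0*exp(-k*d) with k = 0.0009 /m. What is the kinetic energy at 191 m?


v = v0*exp(-k*d) = 590*exp(-0.0009*191) = 496.817 m/s
E = 0.5*m*v^2 = 0.5*0.026*496.817^2 = 3209 J

3209 J


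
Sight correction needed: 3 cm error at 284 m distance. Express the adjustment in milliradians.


1 mrad subtends 1 cm per 10 m of range, so adj = error_cm / (dist_m / 10) = 3 / (284/10) = 0.1056 mrad

0.1056 mrad


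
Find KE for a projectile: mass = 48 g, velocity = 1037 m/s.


E = 0.5*m*v^2 = 0.5*0.048*1037^2 = 25809 J

25809 J


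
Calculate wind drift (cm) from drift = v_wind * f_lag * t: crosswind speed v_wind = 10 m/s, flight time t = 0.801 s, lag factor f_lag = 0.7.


drift = v_wind * lag * t = 10 * 0.7 * 0.801 = 5.607 m ≈ 560.7 cm

560.7 cm


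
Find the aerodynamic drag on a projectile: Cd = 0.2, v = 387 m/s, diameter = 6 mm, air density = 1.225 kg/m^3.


A = pi*(d/2)^2 = pi*(6/2000)^2 = 2.82743e-05 m^2
Fd = 0.5*Cd*rho*A*v^2 = 0.5*0.2*1.225*2.82743e-05*387^2 = 0.5187 N

0.5187 N


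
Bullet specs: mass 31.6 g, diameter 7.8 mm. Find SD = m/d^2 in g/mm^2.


SD = m/d^2 = 31.6/7.8^2 = 0.5194 g/mm^2

0.5194 g/mm^2


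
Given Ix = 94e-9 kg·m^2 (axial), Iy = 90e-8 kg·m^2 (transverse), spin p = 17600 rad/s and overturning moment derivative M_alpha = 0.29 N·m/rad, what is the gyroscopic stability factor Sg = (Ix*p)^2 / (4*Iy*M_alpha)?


Sg = Ix^2 * p^2 / (4 * Iy * M_alpha) = (94e-9)^2 * 17600^2 / (4 * 90e-8 * 0.29) = 2.622

2.622


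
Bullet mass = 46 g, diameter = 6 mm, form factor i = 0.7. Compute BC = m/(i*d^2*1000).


BC = m/(i*d^2*1000) = 46/(0.7 * 6^2 * 1000) = 0.001825

0.001825


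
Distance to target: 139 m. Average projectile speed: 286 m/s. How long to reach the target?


t = d/v = 139/286 = 0.486 s

0.486 s


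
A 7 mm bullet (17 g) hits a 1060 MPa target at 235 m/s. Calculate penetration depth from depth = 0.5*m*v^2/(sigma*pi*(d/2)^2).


A = pi*(d/2)^2 = pi*(7/2)^2 = 38.4845 mm^2
E = 0.5*m*v^2 = 0.5*0.017*235^2 = 469.413 J
depth = E/(sigma*A) = 469.413 J / (1060 MPa * 38.4845 mm^2) = 469.413/(1060 * 38.4845) m = 0.011507 m ≈ 11.51 mm

11.51 mm


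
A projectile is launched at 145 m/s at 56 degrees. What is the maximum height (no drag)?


H = (v0*sin(theta))^2 / (2g) = (145*sin(56°))^2 / (2*9.81) = 736.5 m

736.5 m


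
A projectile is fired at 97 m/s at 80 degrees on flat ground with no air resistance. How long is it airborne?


T = 2*v0*sin(theta)/g = 2*97*sin(80°)/9.81 = 19.48 s

19.48 s


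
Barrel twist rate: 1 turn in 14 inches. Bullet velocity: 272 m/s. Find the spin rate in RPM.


twist_m = 14*0.0254 = 0.3556 m
spin = v/twist = 272/0.3556 = 764.9044 rev/s
RPM = spin*60 = 764.9044*60 ≈ 45894 RPM

45894 RPM


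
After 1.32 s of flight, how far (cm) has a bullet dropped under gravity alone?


drop = 0.5*g*t^2 = 0.5*9.81*1.32^2 = 8.54647 m ≈ 854.6 cm

854.6 cm


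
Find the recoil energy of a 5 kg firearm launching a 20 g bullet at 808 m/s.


v_r = m_p*v_p/m_gun = 0.02*808/5 = 3.232 m/s, E_r = 0.5*m_gun*v_r^2 = 0.5*5*3.232^2 = 26.11 J

26.11 J


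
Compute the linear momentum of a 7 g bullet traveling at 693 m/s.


p = m*v = 0.007*693 = 4.851 kg·m/s

4.851 kg·m/s


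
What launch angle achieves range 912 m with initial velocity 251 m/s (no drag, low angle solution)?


sin(2*theta) = R*g/v0^2 = 912*9.81/251^2 = 0.142009, theta = arcsin(0.142009)/2 = 4.082°

4.082 degrees


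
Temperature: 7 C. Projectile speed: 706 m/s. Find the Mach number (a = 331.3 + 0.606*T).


a = 331.3 + 0.606*(7) = 335.542 m/s
M = v/a = 706/335.542 = 2.104

2.104


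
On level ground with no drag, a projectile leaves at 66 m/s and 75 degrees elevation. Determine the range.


R = v0^2 * sin(2*theta) / g = 66^2 * sin(2*75°) / 9.81 = 222 m

222 m


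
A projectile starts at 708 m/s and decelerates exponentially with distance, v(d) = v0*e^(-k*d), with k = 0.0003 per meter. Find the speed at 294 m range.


v = v0*exp(-k*d) = 708*exp(-0.0003*294) = 648.2 m/s

648.2 m/s


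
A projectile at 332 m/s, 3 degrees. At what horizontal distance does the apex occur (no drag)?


R = v0^2*sin(2*theta)/g = 332^2*sin(2*3°)/9.81 = 1174.47 m
apex_dist = R/2 = 1174.47/2 = 587.2 m

587.2 m


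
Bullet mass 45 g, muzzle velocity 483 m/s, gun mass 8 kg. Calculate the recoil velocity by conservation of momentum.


v_recoil = m_p * v_p / m_gun = 0.045 * 483 / 8 = 2.717 m/s

2.717 m/s


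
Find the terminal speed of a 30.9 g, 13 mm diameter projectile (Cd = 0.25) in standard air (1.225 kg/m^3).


A = pi*(d/2)^2 = pi*(13/2000)^2 = 1.32732e-04 m^2
vt = sqrt(2mg/(Cd*rho*A)) = sqrt(2*0.0309*9.81/(0.25 * 1.225 * 1.32732e-04)) = 122.1 m/s

122.1 m/s


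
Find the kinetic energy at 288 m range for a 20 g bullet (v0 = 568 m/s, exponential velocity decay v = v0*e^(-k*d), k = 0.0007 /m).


v = v0*exp(-k*d) = 568*exp(-0.0007*288) = 464.296 m/s
E = 0.5*m*v^2 = 0.5*0.02*464.296^2 = 2156 J

2156 J


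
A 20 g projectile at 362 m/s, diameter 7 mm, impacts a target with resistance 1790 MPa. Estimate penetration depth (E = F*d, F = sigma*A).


A = pi*(d/2)^2 = pi*(7/2)^2 = 38.4845 mm^2
E = 0.5*m*v^2 = 0.5*0.02*362^2 = 1310.44 J
depth = E/(sigma*A) = 1310.44 J / (1790 MPa * 38.4845 mm^2) = 1310.44/(1790 * 38.4845) m = 0.019023 m ≈ 19.02 mm

19.02 mm


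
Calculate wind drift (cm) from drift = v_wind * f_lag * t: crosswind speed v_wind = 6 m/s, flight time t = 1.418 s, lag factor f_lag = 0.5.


drift = v_wind * lag * t = 6 * 0.5 * 1.418 = 4.254 m ≈ 425.4 cm

425.4 cm


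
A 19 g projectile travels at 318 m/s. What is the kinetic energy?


E = 0.5*m*v^2 = 0.5*0.019*318^2 = 960.7 J

960.7 J


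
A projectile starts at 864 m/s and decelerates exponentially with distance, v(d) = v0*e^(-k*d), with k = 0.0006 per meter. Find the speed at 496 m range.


v = v0*exp(-k*d) = 864*exp(-0.0006*496) = 641.6 m/s

641.6 m/s


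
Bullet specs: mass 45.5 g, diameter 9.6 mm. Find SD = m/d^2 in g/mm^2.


SD = m/d^2 = 45.5/9.6^2 = 0.4937 g/mm^2

0.4937 g/mm^2


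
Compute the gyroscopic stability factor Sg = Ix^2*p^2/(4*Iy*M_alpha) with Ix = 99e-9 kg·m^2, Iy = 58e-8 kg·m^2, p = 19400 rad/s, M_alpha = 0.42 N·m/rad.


Sg = Ix^2 * p^2 / (4 * Iy * M_alpha) = (99e-9)^2 * 19400^2 / (4 * 58e-8 * 0.42) = 3.786

3.786


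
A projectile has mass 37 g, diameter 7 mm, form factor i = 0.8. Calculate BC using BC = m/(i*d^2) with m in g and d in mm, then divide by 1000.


BC = m/(i*d^2*1000) = 37/(0.8 * 7^2 * 1000) = 0.0009439

0.0009439


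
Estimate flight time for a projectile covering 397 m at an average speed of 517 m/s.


t = d/v = 397/517 = 0.7679 s

0.7679 s


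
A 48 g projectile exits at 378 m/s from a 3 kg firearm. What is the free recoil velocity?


v_recoil = m_p * v_p / m_gun = 0.048 * 378 / 3 = 6.048 m/s

6.048 m/s


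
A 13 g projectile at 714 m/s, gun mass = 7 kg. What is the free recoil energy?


v_r = m_p*v_p/m_gun = 0.013*714/7 = 1.326 m/s, E_r = 0.5*m_gun*v_r^2 = 0.5*7*1.326^2 = 6.154 J

6.154 J


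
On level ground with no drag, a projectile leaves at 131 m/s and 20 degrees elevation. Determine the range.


R = v0^2 * sin(2*theta) / g = 131^2 * sin(2*20°) / 9.81 = 1124 m

1124 m


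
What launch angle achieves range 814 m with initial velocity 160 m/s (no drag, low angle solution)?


sin(2*theta) = R*g/v0^2 = 814*9.81/160^2 = 0.311927, theta = arcsin(0.311927)/2 = 9.088°

9.088 degrees


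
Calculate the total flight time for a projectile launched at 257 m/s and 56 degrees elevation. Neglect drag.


T = 2*v0*sin(theta)/g = 2*257*sin(56°)/9.81 = 43.44 s

43.44 s


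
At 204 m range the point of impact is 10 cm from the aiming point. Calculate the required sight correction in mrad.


1 mrad subtends 1 cm per 10 m of range, so adj = error_cm / (dist_m / 10) = 10 / (204/10) = 0.4902 mrad

0.4902 mrad


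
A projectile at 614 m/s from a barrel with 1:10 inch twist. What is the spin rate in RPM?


twist_m = 10*0.0254 = 0.254 m
spin = v/twist = 614/0.254 = 2417.323 rev/s
RPM = spin*60 = 2417.323*60 ≈ 145039 RPM

145039 RPM


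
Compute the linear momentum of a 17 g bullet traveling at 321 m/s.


p = m*v = 0.017*321 = 5.457 kg·m/s

5.457 kg·m/s


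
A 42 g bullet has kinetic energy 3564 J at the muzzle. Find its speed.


v = sqrt(2*E/m) = sqrt(2*3564/0.042) = 412 m/s

412 m/s


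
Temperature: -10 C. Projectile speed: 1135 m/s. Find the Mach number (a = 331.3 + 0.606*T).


a = 331.3 + 0.606*(-10) = 325.24 m/s
M = v/a = 1135/325.24 = 3.49

3.49


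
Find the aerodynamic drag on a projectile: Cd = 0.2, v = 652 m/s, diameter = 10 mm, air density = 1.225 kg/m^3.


A = pi*(d/2)^2 = pi*(10/2000)^2 = 7.85398e-05 m^2
Fd = 0.5*Cd*rho*A*v^2 = 0.5*0.2*1.225*7.85398e-05*652^2 = 4.09 N

4.09 N


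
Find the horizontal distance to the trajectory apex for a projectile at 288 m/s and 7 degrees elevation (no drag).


R = v0^2*sin(2*theta)/g = 288^2*sin(2*7°)/9.81 = 2045.46 m
apex_dist = R/2 = 2045.46/2 = 1023 m

1023 m


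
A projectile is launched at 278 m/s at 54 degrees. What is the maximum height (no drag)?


H = (v0*sin(theta))^2 / (2g) = (278*sin(54°))^2 / (2*9.81) = 2578 m

2578 m


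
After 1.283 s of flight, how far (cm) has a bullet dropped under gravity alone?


drop = 0.5*g*t^2 = 0.5*9.81*1.283^2 = 8.07407 m ≈ 807.4 cm

807.4 cm


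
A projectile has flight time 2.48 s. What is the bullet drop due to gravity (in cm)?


drop = 0.5*g*t^2 = 0.5*9.81*2.48^2 = 30.1677 m ≈ 3017 cm

3017 cm


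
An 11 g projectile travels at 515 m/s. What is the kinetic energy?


E = 0.5*m*v^2 = 0.5*0.011*515^2 = 1459 J

1459 J


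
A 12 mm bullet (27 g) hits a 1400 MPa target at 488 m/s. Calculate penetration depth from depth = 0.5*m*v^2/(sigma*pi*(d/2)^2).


A = pi*(d/2)^2 = pi*(12/2)^2 = 113.097 mm^2
E = 0.5*m*v^2 = 0.5*0.027*488^2 = 3214.94 J
depth = E/(sigma*A) = 3214.94 J / (1400 MPa * 113.097 mm^2) = 3214.94/(1400 * 113.097) m = 0.0203045 m ≈ 20.3 mm

20.3 mm


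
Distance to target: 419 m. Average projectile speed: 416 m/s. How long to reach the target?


t = d/v = 419/416 = 1.007 s

1.007 s


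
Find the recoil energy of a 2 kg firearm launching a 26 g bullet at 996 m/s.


v_r = m_p*v_p/m_gun = 0.026*996/2 = 12.948 m/s, E_r = 0.5*m_gun*v_r^2 = 0.5*2*12.948^2 = 167.7 J

167.7 J


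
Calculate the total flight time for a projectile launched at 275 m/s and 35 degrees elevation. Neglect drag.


T = 2*v0*sin(theta)/g = 2*275*sin(35°)/9.81 = 32.16 s

32.16 s


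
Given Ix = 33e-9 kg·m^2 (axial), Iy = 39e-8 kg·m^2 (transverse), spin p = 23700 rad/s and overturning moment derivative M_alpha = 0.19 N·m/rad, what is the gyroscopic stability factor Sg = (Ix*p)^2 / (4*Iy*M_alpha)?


Sg = Ix^2 * p^2 / (4 * Iy * M_alpha) = (33e-9)^2 * 23700^2 / (4 * 39e-8 * 0.19) = 2.064

2.064


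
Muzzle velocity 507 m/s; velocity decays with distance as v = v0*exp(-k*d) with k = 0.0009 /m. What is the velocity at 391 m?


v = v0*exp(-k*d) = 507*exp(-0.0009*391) = 356.6 m/s

356.6 m/s


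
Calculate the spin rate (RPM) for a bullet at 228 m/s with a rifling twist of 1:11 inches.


twist_m = 11*0.0254 = 0.2794 m
spin = v/twist = 228/0.2794 = 816.0344 rev/s
RPM = spin*60 = 816.0344*60 ≈ 48962 RPM

48962 RPM


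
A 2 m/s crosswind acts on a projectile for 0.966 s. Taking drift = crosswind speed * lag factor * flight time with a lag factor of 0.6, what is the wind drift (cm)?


drift = v_wind * lag * t = 2 * 0.6 * 0.966 = 1.1592 m ≈ 115.9 cm

115.9 cm


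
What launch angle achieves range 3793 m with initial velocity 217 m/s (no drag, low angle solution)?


sin(2*theta) = R*g/v0^2 = 3793*9.81/217^2 = 0.790192, theta = arcsin(0.790192)/2 = 26.1°

26.1 degrees


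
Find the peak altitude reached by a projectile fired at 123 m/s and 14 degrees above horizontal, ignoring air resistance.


H = (v0*sin(theta))^2 / (2g) = (123*sin(14°))^2 / (2*9.81) = 45.13 m

45.13 m


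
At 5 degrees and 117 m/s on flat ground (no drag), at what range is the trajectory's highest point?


R = v0^2*sin(2*theta)/g = 117^2*sin(2*5°)/9.81 = 242.311 m
apex_dist = R/2 = 242.311/2 = 121.2 m

121.2 m


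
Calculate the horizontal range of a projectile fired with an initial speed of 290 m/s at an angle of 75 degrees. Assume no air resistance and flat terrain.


R = v0^2 * sin(2*theta) / g = 290^2 * sin(2*75°) / 9.81 = 4286 m

4286 m


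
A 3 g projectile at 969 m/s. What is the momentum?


p = m*v = 0.003*969 = 2.907 kg·m/s

2.907 kg·m/s


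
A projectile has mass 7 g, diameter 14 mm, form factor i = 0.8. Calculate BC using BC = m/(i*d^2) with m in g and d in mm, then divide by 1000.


BC = m/(i*d^2*1000) = 7/(0.8 * 14^2 * 1000) = 4.464e-05

4.464e-05


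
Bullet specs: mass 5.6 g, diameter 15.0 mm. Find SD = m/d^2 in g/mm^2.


SD = m/d^2 = 5.6/15.0^2 = 0.02489 g/mm^2

0.02489 g/mm^2


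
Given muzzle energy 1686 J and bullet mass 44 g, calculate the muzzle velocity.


v = sqrt(2*E/m) = sqrt(2*1686/0.044) = 276.8 m/s

276.8 m/s


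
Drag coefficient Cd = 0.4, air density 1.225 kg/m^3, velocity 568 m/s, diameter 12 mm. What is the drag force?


A = pi*(d/2)^2 = pi*(12/2000)^2 = 1.13097e-04 m^2
Fd = 0.5*Cd*rho*A*v^2 = 0.5*0.4*1.225*1.13097e-04*568^2 = 8.94 N

8.94 N


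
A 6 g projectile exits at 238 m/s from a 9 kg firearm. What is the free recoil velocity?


v_recoil = m_p * v_p / m_gun = 0.006 * 238 / 9 = 0.1587 m/s

0.1587 m/s


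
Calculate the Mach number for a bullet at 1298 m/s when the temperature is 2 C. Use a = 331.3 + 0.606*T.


a = 331.3 + 0.606*(2) = 332.512 m/s
M = v/a = 1298/332.512 = 3.904

3.904


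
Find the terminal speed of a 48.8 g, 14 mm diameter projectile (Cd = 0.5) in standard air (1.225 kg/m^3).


A = pi*(d/2)^2 = pi*(14/2000)^2 = 1.53938e-04 m^2
vt = sqrt(2mg/(Cd*rho*A)) = sqrt(2*0.0488*9.81/(0.5 * 1.225 * 1.53938e-04)) = 100.8 m/s

100.8 m/s
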